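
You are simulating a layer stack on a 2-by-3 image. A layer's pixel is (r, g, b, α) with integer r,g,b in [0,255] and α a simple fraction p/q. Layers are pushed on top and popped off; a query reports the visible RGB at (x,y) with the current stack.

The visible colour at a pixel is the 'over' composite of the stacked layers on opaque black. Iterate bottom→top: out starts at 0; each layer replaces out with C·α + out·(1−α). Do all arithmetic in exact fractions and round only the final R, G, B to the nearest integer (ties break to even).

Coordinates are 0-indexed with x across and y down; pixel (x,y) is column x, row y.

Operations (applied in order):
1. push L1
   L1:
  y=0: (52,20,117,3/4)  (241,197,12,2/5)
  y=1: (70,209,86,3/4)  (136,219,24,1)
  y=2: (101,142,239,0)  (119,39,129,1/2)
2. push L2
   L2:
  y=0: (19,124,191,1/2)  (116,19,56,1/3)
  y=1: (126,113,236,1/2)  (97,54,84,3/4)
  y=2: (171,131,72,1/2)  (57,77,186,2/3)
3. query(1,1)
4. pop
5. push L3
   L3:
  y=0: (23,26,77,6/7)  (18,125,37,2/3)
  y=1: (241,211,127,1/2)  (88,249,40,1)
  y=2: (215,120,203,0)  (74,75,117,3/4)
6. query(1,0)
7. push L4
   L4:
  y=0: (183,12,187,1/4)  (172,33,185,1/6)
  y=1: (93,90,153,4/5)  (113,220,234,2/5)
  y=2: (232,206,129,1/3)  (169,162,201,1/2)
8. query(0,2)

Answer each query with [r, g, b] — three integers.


query (1,1) [L1,L2] — begin 0,0,0
+L1 (α=1) → [136, 219, 24]
+L2 (α=3/4) → [427/4, 381/4, 69]
rounded: [107, 95, 69]

(1,0) stack=L1,L3; from [0,0,0]:
after L1 α=2/5: [482/5, 394/5, 24/5]
after L3 α=2/3: [662/15, 548/5, 394/15]
→ [44, 110, 26]

query (0,2) [L1,L3,L4] — begin 0,0,0
L1 α=0: [0, 0, 0]
L3 α=0: [0, 0, 0]
L4 α=1/3: [232/3, 206/3, 43]
→ [77, 69, 43]


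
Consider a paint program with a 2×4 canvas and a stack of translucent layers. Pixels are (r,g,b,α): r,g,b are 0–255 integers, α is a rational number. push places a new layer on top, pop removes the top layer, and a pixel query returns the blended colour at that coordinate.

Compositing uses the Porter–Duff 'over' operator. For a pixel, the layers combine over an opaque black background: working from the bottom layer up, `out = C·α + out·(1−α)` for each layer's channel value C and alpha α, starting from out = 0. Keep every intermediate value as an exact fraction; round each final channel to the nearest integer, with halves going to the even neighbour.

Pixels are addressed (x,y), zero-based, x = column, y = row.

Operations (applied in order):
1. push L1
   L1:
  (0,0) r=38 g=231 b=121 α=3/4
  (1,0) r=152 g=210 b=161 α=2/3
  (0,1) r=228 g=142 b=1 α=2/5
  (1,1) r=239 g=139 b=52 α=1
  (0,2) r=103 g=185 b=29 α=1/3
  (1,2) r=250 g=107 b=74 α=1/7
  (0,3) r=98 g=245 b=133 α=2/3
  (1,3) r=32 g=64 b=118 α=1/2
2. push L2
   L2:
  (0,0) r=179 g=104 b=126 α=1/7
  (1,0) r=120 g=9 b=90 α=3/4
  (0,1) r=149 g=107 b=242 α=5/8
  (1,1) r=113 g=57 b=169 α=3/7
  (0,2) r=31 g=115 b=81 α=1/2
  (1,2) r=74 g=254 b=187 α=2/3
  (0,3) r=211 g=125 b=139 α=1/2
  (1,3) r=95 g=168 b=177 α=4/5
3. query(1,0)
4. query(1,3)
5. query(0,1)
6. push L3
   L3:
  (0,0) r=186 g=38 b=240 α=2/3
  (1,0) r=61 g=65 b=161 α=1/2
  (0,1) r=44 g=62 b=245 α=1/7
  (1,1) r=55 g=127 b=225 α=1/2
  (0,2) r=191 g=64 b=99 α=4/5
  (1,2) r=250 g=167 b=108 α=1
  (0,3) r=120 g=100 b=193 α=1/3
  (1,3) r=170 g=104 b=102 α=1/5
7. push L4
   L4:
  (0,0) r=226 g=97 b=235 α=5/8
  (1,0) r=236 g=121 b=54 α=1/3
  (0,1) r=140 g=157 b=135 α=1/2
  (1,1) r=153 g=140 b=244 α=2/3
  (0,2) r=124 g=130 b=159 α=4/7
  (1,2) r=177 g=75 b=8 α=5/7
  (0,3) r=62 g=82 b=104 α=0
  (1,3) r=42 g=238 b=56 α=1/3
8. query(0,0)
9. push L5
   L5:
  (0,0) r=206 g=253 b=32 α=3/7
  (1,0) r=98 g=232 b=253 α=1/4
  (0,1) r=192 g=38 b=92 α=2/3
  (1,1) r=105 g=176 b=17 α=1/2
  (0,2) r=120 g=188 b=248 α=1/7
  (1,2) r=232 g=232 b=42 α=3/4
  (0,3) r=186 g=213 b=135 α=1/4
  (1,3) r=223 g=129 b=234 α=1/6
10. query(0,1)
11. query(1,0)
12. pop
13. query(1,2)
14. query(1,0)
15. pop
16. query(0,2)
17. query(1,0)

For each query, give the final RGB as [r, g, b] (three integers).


at x=1,y=0 over L1,L2:
after L1 α=2/3: [304/3, 140, 322/3]
after L2 α=3/4: [346/3, 167/4, 283/3]
→ [115, 42, 94]

query (1,3) [L1,L2] — begin 0,0,0
+L1 (α=1/2) → [16, 32, 59]
+L2 (α=4/5) → [396/5, 704/5, 767/5]
rounded: [79, 141, 153]

at x=0,y=1 over L1,L2:
L1 α=2/5: [456/5, 284/5, 2/5]
L2 α=5/8: [5093/40, 3527/40, 757/5]
→ [127, 88, 151]

at x=0,y=0 over L1,L2,L3,L4:
+L1 (α=3/4) → [57/2, 693/4, 363/4]
+L2 (α=1/7) → [50, 2287/14, 1341/14]
+L3 (α=2/3) → [422/3, 1117/14, 2687/14]
+L4 (α=5/8) → [194, 10141/112, 24511/112]
→ [194, 91, 219]

at x=0,y=1 over L1,L2,L3,L4,L5:
+L1 (α=2/5) → [456/5, 284/5, 2/5]
+L2 (α=5/8) → [5093/40, 3527/40, 757/5]
+L3 (α=1/7) → [16159/140, 11821/140, 5767/35]
+L4 (α=1/2) → [35759/280, 33801/280, 5246/35]
+L5 (α=2/3) → [143279/840, 55081/840, 11686/105]
→ [171, 66, 111]

(1,0) stack=L1,L2,L3,L4,L5; from [0,0,0]:
+L1 (α=2/3) → [304/3, 140, 322/3]
+L2 (α=3/4) → [346/3, 167/4, 283/3]
+L3 (α=1/2) → [529/6, 427/8, 383/3]
+L4 (α=1/3) → [1237/9, 911/12, 928/9]
+L5 (α=1/4) → [1531/12, 1839/16, 1687/12]
= [128, 115, 141]

(1,2) stack=L1,L2,L3,L4; from [0,0,0]:
L1 α=1/7: [250/7, 107/7, 74/7]
L2 α=2/3: [1286/21, 1221/7, 2692/21]
L3 α=1: [250, 167, 108]
L4 α=5/7: [1385/7, 709/7, 256/7]
= [198, 101, 37]

(1,0) stack=L1,L2,L3,L4; from [0,0,0]:
L1 α=2/3: [304/3, 140, 322/3]
L2 α=3/4: [346/3, 167/4, 283/3]
L3 α=1/2: [529/6, 427/8, 383/3]
L4 α=1/3: [1237/9, 911/12, 928/9]
= [137, 76, 103]

(0,2) stack=L1,L2,L3; from [0,0,0]:
after L1 α=1/3: [103/3, 185/3, 29/3]
after L2 α=1/2: [98/3, 265/3, 136/3]
after L3 α=4/5: [478/3, 1033/15, 1324/15]
→ [159, 69, 88]

query (1,0) [L1,L2,L3] — begin 0,0,0
L1 α=2/3: [304/3, 140, 322/3]
L2 α=3/4: [346/3, 167/4, 283/3]
L3 α=1/2: [529/6, 427/8, 383/3]
→ [88, 53, 128]


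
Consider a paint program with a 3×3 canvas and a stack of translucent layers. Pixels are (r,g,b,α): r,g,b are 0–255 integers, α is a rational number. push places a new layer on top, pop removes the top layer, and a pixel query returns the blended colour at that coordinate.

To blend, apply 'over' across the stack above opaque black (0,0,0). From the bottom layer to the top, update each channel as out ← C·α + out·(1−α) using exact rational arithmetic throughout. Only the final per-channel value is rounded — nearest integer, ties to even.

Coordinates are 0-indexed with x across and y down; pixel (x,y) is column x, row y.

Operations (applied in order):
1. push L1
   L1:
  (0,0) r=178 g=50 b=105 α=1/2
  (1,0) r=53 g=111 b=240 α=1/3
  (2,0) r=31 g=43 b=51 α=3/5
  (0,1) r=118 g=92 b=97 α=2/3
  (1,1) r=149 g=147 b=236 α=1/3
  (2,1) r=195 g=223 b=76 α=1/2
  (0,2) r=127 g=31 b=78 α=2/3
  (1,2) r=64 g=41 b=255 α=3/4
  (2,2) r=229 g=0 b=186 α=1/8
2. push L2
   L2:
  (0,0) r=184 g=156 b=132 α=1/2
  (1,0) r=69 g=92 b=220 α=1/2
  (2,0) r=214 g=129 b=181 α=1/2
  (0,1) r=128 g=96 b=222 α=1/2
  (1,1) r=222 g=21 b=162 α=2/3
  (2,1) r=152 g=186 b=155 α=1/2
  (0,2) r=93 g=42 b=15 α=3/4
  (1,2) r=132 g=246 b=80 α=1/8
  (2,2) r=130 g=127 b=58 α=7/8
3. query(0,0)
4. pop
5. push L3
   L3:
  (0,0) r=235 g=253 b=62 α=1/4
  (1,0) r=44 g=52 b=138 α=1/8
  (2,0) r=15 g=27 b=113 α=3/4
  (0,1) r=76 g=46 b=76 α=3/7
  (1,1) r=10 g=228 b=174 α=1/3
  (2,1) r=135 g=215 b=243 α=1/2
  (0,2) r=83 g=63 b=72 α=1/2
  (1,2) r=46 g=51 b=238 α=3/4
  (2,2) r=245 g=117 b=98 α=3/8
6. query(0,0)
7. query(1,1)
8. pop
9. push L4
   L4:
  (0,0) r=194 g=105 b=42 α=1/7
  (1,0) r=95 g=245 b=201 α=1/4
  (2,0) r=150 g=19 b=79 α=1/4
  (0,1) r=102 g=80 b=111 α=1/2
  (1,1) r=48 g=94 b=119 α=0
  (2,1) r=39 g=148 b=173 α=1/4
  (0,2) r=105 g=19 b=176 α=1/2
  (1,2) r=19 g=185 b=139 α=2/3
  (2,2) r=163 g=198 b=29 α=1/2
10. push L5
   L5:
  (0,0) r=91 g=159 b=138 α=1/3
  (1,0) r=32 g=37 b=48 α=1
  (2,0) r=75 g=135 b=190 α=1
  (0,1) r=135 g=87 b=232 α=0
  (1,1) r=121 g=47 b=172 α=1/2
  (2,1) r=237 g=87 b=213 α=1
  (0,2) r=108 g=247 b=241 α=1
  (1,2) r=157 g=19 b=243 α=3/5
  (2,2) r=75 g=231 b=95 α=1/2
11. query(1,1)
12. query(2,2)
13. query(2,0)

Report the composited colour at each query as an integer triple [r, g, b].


at x=0,y=0 over L1,L2:
+L1 (α=1/2) → [89, 25, 105/2]
+L2 (α=1/2) → [273/2, 181/2, 369/4]
= [136, 90, 92]

at x=0,y=0 over L1,L3:
L1 α=1/2: [89, 25, 105/2]
L3 α=1/4: [251/2, 82, 439/8]
= [126, 82, 55]

at x=1,y=1 over L1,L3:
after L1 α=1/3: [149/3, 49, 236/3]
after L3 α=1/3: [328/9, 326/3, 994/9]
→ [36, 109, 110]

at x=1,y=1 over L1,L4,L5:
after L1 α=1/3: [149/3, 49, 236/3]
after L4 α=0: [149/3, 49, 236/3]
after L5 α=1/2: [256/3, 48, 376/3]
= [85, 48, 125]

query (2,2) [L1,L4,L5] — begin 0,0,0
+L1 (α=1/8) → [229/8, 0, 93/4]
+L4 (α=1/2) → [1533/16, 99, 209/8]
+L5 (α=1/2) → [2733/32, 165, 969/16]
rounded: [85, 165, 61]

(2,0) stack=L1,L4,L5; from [0,0,0]:
L1 α=3/5: [93/5, 129/5, 153/5]
L4 α=1/4: [1029/20, 241/10, 427/10]
L5 α=1: [75, 135, 190]
= [75, 135, 190]


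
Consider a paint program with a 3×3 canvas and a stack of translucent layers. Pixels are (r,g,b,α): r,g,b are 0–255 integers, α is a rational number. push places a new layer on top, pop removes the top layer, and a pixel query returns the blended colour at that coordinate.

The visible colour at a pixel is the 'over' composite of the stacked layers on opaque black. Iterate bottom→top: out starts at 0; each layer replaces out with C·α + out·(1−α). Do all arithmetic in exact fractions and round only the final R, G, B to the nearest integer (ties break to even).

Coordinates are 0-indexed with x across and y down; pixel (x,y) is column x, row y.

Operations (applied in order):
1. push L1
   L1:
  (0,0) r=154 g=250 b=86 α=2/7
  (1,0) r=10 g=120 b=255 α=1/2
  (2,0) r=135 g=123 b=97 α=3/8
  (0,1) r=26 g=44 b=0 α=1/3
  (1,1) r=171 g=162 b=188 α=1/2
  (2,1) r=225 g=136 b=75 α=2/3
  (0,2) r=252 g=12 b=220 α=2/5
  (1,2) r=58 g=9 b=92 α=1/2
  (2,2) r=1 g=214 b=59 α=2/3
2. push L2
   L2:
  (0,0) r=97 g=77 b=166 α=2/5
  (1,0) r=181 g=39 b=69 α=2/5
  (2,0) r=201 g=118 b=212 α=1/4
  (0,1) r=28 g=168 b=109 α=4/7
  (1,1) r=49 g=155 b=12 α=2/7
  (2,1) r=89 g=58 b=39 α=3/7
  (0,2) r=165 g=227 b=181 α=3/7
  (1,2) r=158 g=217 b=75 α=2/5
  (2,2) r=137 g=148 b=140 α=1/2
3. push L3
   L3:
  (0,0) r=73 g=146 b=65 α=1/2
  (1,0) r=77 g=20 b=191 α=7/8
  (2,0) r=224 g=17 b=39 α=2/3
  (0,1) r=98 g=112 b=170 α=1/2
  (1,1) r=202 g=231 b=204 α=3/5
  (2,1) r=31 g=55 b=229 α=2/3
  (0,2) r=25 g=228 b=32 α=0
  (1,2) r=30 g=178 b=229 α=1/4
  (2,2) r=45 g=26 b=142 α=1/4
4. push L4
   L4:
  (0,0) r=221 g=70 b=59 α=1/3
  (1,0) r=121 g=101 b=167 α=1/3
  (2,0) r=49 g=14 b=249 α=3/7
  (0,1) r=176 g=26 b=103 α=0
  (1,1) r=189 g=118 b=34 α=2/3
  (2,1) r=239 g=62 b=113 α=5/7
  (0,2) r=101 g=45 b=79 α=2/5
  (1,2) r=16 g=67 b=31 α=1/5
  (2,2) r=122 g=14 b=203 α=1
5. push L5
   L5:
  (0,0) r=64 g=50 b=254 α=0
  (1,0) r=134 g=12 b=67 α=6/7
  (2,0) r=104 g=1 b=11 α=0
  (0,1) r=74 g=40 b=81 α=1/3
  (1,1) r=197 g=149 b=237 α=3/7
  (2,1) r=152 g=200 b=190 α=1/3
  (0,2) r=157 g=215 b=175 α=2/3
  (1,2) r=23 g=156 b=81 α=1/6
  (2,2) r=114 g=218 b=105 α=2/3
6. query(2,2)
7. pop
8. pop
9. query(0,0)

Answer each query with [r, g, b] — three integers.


at x=2,y=2 over L1,L2,L3,L4,L5:
L1 α=2/3: [2/3, 428/3, 118/3]
L2 α=1/2: [413/6, 436/3, 269/3]
L3 α=1/4: [503/8, 231/2, 411/4]
L4 α=1: [122, 14, 203]
L5 α=2/3: [350/3, 150, 413/3]
→ [117, 150, 138]

(0,0) stack=L1,L2,L3; from [0,0,0]:
after L1 α=2/7: [44, 500/7, 172/7]
after L2 α=2/5: [326/5, 2578/35, 568/7]
after L3 α=1/2: [691/10, 3844/35, 1023/14]
= [69, 110, 73]


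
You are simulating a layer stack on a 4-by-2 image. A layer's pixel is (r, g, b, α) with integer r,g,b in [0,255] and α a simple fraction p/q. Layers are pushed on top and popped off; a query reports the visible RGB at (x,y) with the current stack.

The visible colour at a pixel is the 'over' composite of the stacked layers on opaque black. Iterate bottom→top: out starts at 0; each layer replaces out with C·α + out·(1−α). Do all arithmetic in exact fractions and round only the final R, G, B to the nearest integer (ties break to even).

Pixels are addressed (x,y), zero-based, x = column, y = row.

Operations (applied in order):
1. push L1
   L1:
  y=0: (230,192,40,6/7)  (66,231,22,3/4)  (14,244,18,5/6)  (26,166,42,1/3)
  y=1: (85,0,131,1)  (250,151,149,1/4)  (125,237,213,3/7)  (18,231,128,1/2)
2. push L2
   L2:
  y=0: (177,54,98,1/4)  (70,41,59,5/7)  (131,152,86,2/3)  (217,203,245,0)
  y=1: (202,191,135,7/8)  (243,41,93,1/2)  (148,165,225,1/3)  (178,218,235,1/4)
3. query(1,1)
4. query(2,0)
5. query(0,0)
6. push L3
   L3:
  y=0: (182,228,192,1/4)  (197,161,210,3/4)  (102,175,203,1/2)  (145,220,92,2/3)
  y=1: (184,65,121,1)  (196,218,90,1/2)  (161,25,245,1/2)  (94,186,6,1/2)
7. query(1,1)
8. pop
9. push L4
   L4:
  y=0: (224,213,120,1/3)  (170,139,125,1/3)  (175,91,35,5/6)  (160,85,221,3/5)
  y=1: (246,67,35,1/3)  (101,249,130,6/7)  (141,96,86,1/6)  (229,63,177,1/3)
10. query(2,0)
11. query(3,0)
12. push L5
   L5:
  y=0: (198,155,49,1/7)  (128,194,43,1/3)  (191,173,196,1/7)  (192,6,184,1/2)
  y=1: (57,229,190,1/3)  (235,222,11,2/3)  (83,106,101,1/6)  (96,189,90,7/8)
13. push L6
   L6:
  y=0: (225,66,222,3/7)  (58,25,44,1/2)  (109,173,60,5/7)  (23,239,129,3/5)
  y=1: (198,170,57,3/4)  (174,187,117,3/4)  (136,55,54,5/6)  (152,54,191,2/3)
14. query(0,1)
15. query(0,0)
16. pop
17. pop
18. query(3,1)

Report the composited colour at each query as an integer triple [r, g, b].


(1,1) stack=L1,L2; from [0,0,0]:
after L1 α=1/4: [125/2, 151/4, 149/4]
after L2 α=1/2: [611/4, 315/8, 521/8]
rounded: [153, 39, 65]

at x=2,y=0 over L1,L2:
L1 α=5/6: [35/3, 610/3, 15]
L2 α=2/3: [821/9, 1522/9, 187/3]
rounded: [91, 169, 62]

query (0,0) [L1,L2] — begin 0,0,0
+L1 (α=6/7) → [1380/7, 1152/7, 240/7]
+L2 (α=1/4) → [5379/28, 1917/14, 703/14]
= [192, 137, 50]

at x=1,y=1 over L1,L2,L3:
L1 α=1/4: [125/2, 151/4, 149/4]
L2 α=1/2: [611/4, 315/8, 521/8]
L3 α=1/2: [1395/8, 2059/16, 1241/16]
rounded: [174, 129, 78]

(2,0) stack=L1,L2,L4; from [0,0,0]:
L1 α=5/6: [35/3, 610/3, 15]
L2 α=2/3: [821/9, 1522/9, 187/3]
L4 α=5/6: [4348/27, 5617/54, 356/9]
rounded: [161, 104, 40]

query (3,0) [L1,L2,L4] — begin 0,0,0
L1 α=1/3: [26/3, 166/3, 14]
L2 α=0: [26/3, 166/3, 14]
L4 α=3/5: [1492/15, 1097/15, 691/5]
= [99, 73, 138]

at x=0,y=1 over L1,L2,L4,L5,L6:
+L1 (α=1) → [85, 0, 131]
+L2 (α=7/8) → [1499/8, 1337/8, 269/2]
+L4 (α=1/3) → [2483/12, 535/4, 304/3]
+L5 (α=1/3) → [2825/18, 331/2, 1178/9]
+L6 (α=3/4) → [13517/72, 1351/8, 2717/36]
= [188, 169, 75]

query (0,0) [L1,L2,L4,L5,L6] — begin 0,0,0
L1 α=6/7: [1380/7, 1152/7, 240/7]
L2 α=1/4: [5379/28, 1917/14, 703/14]
L4 α=1/3: [8515/42, 1136/7, 1543/21]
L5 α=1/7: [9901/49, 7901/49, 3429/49]
L6 α=3/7: [72679/343, 41306/343, 46350/343]
rounded: [212, 120, 135]

query (3,1) [L1,L2,L4] — begin 0,0,0
+L1 (α=1/2) → [9, 231/2, 64]
+L2 (α=1/4) → [205/4, 1129/8, 427/4]
+L4 (α=1/3) → [221/2, 1381/12, 781/6]
→ [110, 115, 130]


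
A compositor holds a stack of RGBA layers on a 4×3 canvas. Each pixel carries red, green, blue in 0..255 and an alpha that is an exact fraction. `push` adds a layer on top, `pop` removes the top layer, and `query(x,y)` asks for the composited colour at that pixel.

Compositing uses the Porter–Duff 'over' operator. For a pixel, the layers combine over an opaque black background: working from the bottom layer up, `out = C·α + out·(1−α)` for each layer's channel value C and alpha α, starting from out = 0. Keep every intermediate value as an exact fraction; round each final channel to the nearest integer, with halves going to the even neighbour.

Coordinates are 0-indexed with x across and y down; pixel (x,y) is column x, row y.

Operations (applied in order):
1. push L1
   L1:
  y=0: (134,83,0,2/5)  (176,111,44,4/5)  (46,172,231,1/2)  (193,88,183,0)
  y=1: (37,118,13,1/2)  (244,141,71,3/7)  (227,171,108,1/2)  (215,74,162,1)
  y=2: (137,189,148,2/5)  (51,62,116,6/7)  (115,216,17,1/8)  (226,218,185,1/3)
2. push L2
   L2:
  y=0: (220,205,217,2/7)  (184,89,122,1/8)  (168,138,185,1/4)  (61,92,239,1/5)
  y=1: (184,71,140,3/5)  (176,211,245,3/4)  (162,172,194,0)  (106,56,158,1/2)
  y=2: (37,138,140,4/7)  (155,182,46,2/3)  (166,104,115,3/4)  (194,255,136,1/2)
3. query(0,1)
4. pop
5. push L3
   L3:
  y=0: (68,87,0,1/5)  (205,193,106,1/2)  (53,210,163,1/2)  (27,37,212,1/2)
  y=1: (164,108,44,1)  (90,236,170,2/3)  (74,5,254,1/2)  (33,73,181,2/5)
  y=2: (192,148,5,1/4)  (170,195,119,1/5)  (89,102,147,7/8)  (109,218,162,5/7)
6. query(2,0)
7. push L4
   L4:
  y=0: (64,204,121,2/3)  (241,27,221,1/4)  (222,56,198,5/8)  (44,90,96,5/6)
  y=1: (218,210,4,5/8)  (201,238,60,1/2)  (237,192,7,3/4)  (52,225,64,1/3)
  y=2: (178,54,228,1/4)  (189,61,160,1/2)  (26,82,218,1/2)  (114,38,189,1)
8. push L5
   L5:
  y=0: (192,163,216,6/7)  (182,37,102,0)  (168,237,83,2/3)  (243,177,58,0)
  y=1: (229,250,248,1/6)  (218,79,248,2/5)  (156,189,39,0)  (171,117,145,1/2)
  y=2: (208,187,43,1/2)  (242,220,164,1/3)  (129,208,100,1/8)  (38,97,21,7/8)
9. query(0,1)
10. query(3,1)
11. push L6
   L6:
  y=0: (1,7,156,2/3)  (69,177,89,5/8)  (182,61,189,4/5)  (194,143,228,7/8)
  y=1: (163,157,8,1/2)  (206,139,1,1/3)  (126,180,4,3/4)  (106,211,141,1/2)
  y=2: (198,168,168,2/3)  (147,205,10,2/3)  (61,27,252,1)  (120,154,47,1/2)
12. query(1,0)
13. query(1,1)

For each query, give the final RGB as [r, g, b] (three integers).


at x=0,y=1 over L1,L2:
+L1 (α=1/2) → [37/2, 59, 13/2]
+L2 (α=3/5) → [589/5, 331/5, 433/5]
rounded: [118, 66, 87]

(2,0) stack=L1,L3; from [0,0,0]:
L1 α=1/2: [23, 86, 231/2]
L3 α=1/2: [38, 148, 557/4]
rounded: [38, 148, 139]

(0,1) stack=L1,L3,L4,L5; from [0,0,0]:
+L1 (α=1/2) → [37/2, 59, 13/2]
+L3 (α=1) → [164, 108, 44]
+L4 (α=5/8) → [791/4, 687/4, 19]
+L5 (α=1/6) → [4871/24, 4435/24, 343/6]
rounded: [203, 185, 57]

at x=3,y=1 over L1,L3,L4,L5:
after L1 α=1: [215, 74, 162]
after L3 α=2/5: [711/5, 368/5, 848/5]
after L4 α=1/3: [1682/15, 1861/15, 672/5]
after L5 α=1/2: [4247/30, 1808/15, 1397/10]
= [142, 121, 140]

query (1,0) [L1,L3,L4,L5,L6] — begin 0,0,0
+L1 (α=4/5) → [704/5, 444/5, 176/5]
+L3 (α=1/2) → [1729/10, 1409/10, 353/5]
+L4 (α=1/4) → [7597/40, 4497/40, 541/5]
+L5 (α=0) → [7597/40, 4497/40, 541/5]
+L6 (α=5/8) → [36591/320, 48891/320, 481/5]
= [114, 153, 96]

at x=1,y=1 over L1,L3,L4,L5,L6:
after L1 α=3/7: [732/7, 423/7, 213/7]
after L3 α=2/3: [664/7, 3727/21, 2593/21]
after L4 α=1/2: [2071/14, 8725/42, 3853/42]
after L5 α=2/5: [12317/70, 10937/70, 10797/70]
after L6 α=1/3: [6509/35, 15802/105, 10832/105]
→ [186, 150, 103]


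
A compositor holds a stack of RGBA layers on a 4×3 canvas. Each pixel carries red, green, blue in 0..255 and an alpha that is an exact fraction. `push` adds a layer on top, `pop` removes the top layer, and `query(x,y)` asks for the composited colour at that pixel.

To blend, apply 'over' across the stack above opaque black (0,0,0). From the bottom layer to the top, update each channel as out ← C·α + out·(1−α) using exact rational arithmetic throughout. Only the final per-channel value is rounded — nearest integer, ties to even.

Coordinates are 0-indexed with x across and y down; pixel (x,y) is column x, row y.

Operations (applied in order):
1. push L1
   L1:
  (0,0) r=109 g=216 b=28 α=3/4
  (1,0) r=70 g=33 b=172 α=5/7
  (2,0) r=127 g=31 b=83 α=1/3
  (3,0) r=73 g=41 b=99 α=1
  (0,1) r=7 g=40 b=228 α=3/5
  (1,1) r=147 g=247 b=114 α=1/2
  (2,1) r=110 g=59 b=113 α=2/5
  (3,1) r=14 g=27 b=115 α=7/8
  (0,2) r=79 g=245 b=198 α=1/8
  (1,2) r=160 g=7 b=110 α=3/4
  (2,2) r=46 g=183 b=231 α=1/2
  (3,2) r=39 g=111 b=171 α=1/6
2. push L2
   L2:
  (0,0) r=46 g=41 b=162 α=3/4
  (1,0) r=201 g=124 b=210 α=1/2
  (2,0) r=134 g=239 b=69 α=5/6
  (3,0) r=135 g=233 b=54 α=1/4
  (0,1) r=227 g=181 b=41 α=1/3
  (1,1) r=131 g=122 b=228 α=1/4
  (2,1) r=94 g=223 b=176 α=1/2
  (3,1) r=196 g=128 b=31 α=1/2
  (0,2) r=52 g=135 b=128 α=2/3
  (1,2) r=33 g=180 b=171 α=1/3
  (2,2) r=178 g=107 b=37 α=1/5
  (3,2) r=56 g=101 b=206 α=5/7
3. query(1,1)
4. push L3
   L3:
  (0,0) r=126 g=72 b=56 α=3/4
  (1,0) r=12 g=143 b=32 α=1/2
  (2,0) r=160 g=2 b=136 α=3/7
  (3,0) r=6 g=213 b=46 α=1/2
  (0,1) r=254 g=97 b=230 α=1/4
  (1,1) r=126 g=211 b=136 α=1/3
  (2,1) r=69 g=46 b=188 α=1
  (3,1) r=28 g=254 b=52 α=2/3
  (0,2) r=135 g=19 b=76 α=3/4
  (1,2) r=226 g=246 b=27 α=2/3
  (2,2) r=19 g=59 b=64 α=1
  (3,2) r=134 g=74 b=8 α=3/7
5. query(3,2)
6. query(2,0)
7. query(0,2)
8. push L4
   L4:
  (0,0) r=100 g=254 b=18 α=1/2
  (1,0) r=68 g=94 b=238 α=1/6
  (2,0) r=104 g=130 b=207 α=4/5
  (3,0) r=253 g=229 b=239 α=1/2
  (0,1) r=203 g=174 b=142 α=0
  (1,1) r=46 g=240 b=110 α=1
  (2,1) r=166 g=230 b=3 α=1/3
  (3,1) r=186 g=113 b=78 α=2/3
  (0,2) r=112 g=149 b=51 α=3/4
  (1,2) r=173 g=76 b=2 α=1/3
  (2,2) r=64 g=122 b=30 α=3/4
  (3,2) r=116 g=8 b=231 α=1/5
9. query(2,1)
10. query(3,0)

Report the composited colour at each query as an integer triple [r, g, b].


query (1,1) [L1,L2] — begin 0,0,0
+L1 (α=1/2) → [147/2, 247/2, 57]
+L2 (α=1/4) → [703/8, 985/8, 399/4]
rounded: [88, 123, 100]

at x=3,y=2 over L1,L2,L3:
after L1 α=1/6: [13/2, 37/2, 57/2]
after L2 α=5/7: [293/7, 542/7, 1087/7]
after L3 α=3/7: [3986/49, 3722/49, 4516/49]
→ [81, 76, 92]

query (2,0) [L1,L2,L3] — begin 0,0,0
+L1 (α=1/3) → [127/3, 31/3, 83/3]
+L2 (α=5/6) → [2137/18, 1808/9, 559/9]
+L3 (α=3/7) → [8594/63, 7286/63, 844/9]
rounded: [136, 116, 94]

at x=0,y=2 over L1,L2,L3:
+L1 (α=1/8) → [79/8, 245/8, 99/4]
+L2 (α=2/3) → [911/24, 2405/24, 1123/12]
+L3 (α=3/4) → [10631/96, 3773/96, 3859/48]
→ [111, 39, 80]

at x=2,y=1 over L1,L2,L3,L4:
after L1 α=2/5: [44, 118/5, 226/5]
after L2 α=1/2: [69, 1233/10, 553/5]
after L3 α=1: [69, 46, 188]
after L4 α=1/3: [304/3, 322/3, 379/3]
→ [101, 107, 126]

at x=3,y=0 over L1,L2,L3,L4:
+L1 (α=1) → [73, 41, 99]
+L2 (α=1/4) → [177/2, 89, 351/4]
+L3 (α=1/2) → [189/4, 151, 535/8]
+L4 (α=1/2) → [1201/8, 190, 2447/16]
→ [150, 190, 153]


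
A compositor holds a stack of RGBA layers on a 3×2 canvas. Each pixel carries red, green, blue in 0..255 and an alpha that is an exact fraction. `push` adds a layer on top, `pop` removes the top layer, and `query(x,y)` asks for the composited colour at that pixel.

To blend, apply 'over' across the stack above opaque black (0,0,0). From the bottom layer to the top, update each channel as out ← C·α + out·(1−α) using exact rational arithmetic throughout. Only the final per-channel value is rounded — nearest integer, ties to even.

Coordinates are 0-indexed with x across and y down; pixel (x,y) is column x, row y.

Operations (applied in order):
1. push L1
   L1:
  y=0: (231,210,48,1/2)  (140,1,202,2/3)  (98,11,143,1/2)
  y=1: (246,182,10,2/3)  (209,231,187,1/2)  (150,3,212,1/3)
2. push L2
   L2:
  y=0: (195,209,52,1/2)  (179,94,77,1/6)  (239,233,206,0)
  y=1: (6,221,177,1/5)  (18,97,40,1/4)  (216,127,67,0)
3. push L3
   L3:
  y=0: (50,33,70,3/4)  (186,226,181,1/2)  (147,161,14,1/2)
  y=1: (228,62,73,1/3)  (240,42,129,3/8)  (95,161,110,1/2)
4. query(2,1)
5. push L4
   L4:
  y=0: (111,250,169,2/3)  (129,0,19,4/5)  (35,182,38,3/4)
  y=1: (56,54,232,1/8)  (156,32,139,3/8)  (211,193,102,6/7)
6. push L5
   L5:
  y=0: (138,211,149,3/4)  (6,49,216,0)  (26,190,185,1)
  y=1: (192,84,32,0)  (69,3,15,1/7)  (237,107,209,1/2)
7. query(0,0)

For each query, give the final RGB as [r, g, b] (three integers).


query (2,1) [L1,L2,L3] — begin 0,0,0
+L1 (α=1/3) → [50, 1, 212/3]
+L2 (α=0) → [50, 1, 212/3]
+L3 (α=1/2) → [145/2, 81, 271/3]
→ [72, 81, 90]

at x=0,y=0 over L1,L2,L3,L4,L5:
after L1 α=1/2: [231/2, 105, 24]
after L2 α=1/2: [621/4, 157, 38]
after L3 α=3/4: [1221/16, 64, 62]
after L4 α=2/3: [1591/16, 188, 400/3]
after L5 α=3/4: [8215/64, 821/4, 1741/12]
= [128, 205, 145]


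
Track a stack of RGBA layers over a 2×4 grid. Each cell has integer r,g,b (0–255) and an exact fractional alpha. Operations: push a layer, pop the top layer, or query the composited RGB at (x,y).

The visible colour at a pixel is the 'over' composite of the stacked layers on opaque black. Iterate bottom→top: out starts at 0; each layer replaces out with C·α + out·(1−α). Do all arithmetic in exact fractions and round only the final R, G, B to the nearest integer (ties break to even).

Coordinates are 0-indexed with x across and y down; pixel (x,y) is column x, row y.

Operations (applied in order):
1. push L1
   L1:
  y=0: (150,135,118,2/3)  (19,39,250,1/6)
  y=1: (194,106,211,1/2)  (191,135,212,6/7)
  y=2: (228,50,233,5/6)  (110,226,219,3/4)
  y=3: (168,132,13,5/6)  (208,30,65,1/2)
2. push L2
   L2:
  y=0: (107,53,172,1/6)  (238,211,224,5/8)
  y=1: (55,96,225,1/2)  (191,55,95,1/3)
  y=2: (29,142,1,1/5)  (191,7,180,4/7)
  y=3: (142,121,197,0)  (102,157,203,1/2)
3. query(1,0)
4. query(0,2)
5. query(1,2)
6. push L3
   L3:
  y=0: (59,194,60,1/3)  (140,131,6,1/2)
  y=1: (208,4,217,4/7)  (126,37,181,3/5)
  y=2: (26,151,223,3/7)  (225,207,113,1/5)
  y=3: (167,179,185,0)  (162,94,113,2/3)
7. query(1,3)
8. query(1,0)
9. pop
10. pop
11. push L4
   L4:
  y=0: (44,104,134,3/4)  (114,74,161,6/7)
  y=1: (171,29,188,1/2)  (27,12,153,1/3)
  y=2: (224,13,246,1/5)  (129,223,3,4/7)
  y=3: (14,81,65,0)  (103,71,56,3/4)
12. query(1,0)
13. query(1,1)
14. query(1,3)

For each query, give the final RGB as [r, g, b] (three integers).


query (1,0) [L1,L2] — begin 0,0,0
+L1 (α=1/6) → [19/6, 13/2, 125/3]
+L2 (α=5/8) → [2399/16, 2149/16, 1245/8]
rounded: [150, 134, 156]

at x=0,y=2 over L1,L2:
+L1 (α=5/6) → [190, 125/3, 1165/6]
+L2 (α=1/5) → [789/5, 926/15, 2333/15]
= [158, 62, 156]

at x=1,y=2 over L1,L2:
L1 α=3/4: [165/2, 339/2, 657/4]
L2 α=4/7: [289/2, 1073/14, 693/4]
= [144, 77, 173]

(1,3) stack=L1,L2,L3; from [0,0,0]:
+L1 (α=1/2) → [104, 15, 65/2]
+L2 (α=1/2) → [103, 86, 471/4]
+L3 (α=2/3) → [427/3, 274/3, 1375/12]
→ [142, 91, 115]

(1,0) stack=L1,L2,L3; from [0,0,0]:
+L1 (α=1/6) → [19/6, 13/2, 125/3]
+L2 (α=5/8) → [2399/16, 2149/16, 1245/8]
+L3 (α=1/2) → [4639/32, 4245/32, 1293/16]
rounded: [145, 133, 81]

(1,0) stack=L1,L4; from [0,0,0]:
after L1 α=1/6: [19/6, 13/2, 125/3]
after L4 α=6/7: [589/6, 901/14, 3023/21]
= [98, 64, 144]

(1,1) stack=L1,L4; from [0,0,0]:
L1 α=6/7: [1146/7, 810/7, 1272/7]
L4 α=1/3: [827/7, 568/7, 1205/7]
→ [118, 81, 172]

(1,3) stack=L1,L4; from [0,0,0]:
+L1 (α=1/2) → [104, 15, 65/2]
+L4 (α=3/4) → [413/4, 57, 401/8]
rounded: [103, 57, 50]


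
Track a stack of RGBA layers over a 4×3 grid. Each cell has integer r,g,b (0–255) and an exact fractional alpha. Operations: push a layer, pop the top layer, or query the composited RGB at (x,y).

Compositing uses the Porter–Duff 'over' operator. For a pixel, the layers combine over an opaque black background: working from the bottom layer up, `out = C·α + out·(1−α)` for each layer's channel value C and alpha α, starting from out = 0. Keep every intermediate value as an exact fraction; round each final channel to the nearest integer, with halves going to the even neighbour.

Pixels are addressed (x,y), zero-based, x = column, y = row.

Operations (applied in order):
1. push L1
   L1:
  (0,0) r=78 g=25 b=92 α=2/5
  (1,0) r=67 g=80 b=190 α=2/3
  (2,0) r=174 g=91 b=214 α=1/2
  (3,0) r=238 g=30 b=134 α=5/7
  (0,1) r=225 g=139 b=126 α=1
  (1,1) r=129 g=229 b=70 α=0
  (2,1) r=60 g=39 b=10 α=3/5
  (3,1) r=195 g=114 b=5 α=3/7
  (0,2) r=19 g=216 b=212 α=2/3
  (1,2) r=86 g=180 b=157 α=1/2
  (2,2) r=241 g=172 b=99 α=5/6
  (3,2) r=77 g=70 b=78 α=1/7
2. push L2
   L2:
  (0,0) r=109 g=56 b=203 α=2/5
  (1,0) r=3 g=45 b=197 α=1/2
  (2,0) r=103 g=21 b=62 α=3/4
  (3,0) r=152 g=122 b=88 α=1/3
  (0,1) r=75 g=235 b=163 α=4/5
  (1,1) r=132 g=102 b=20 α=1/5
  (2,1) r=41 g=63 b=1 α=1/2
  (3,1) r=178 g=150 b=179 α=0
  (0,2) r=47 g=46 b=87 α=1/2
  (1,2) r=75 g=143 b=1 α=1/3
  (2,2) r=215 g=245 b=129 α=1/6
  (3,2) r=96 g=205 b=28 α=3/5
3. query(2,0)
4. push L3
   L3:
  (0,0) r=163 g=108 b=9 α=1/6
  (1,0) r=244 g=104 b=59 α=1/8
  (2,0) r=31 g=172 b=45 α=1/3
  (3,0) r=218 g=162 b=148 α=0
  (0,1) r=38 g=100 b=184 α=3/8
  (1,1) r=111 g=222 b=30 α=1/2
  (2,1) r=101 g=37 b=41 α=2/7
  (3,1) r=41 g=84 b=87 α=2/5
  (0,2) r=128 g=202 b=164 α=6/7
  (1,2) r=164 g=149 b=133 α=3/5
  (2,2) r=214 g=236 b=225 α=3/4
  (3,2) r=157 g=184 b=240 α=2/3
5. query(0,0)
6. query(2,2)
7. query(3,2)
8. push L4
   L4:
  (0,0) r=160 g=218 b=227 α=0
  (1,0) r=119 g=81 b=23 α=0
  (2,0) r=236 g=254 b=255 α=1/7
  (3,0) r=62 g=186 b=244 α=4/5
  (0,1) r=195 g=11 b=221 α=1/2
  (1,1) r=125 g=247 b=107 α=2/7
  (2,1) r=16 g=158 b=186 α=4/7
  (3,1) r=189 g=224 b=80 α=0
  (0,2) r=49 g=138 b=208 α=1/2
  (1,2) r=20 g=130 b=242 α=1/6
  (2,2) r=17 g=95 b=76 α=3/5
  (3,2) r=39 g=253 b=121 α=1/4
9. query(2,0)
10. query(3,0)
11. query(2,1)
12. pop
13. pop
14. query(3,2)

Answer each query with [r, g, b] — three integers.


query (2,0) [L1,L2] — begin 0,0,0
+L1 (α=1/2) → [87, 91/2, 107]
+L2 (α=3/4) → [99, 217/8, 293/4]
→ [99, 27, 73]

at x=0,y=0 over L1,L2,L3:
after L1 α=2/5: [156/5, 10, 184/5]
after L2 α=2/5: [1558/25, 142/5, 2582/25]
after L3 α=1/6: [791/10, 125/3, 2627/30]
= [79, 42, 88]

at x=2,y=2 over L1,L2,L3:
+L1 (α=5/6) → [1205/6, 430/3, 165/2]
+L2 (α=1/6) → [7315/36, 2885/18, 361/4]
+L3 (α=3/4) → [30427/144, 15629/72, 3061/16]
= [211, 217, 191]

query (3,2) [L1,L2,L3] — begin 0,0,0
after L1 α=1/7: [11, 10, 78/7]
after L2 α=3/5: [62, 127, 744/35]
after L3 α=2/3: [376/3, 165, 5848/35]
= [125, 165, 167]

query (2,0) [L1,L2,L3,L4] — begin 0,0,0
L1 α=1/2: [87, 91/2, 107]
L2 α=3/4: [99, 217/8, 293/4]
L3 α=1/3: [229/3, 905/12, 383/6]
L4 α=1/7: [694/7, 1413/14, 638/7]
→ [99, 101, 91]

at x=3,y=0 over L1,L2,L3,L4:
after L1 α=5/7: [170, 150/7, 670/7]
after L2 α=1/3: [164, 1154/21, 652/7]
after L3 α=0: [164, 1154/21, 652/7]
after L4 α=4/5: [412/5, 16778/105, 7484/35]
→ [82, 160, 214]

(2,1) stack=L1,L2,L3,L4; from [0,0,0]:
+L1 (α=3/5) → [36, 117/5, 6]
+L2 (α=1/2) → [77/2, 216/5, 7/2]
+L3 (α=2/7) → [789/14, 290/7, 199/14]
+L4 (α=4/7) → [3263/98, 5294/49, 11013/98]
= [33, 108, 112]

at x=3,y=2 over L1,L2:
L1 α=1/7: [11, 10, 78/7]
L2 α=3/5: [62, 127, 744/35]
→ [62, 127, 21]


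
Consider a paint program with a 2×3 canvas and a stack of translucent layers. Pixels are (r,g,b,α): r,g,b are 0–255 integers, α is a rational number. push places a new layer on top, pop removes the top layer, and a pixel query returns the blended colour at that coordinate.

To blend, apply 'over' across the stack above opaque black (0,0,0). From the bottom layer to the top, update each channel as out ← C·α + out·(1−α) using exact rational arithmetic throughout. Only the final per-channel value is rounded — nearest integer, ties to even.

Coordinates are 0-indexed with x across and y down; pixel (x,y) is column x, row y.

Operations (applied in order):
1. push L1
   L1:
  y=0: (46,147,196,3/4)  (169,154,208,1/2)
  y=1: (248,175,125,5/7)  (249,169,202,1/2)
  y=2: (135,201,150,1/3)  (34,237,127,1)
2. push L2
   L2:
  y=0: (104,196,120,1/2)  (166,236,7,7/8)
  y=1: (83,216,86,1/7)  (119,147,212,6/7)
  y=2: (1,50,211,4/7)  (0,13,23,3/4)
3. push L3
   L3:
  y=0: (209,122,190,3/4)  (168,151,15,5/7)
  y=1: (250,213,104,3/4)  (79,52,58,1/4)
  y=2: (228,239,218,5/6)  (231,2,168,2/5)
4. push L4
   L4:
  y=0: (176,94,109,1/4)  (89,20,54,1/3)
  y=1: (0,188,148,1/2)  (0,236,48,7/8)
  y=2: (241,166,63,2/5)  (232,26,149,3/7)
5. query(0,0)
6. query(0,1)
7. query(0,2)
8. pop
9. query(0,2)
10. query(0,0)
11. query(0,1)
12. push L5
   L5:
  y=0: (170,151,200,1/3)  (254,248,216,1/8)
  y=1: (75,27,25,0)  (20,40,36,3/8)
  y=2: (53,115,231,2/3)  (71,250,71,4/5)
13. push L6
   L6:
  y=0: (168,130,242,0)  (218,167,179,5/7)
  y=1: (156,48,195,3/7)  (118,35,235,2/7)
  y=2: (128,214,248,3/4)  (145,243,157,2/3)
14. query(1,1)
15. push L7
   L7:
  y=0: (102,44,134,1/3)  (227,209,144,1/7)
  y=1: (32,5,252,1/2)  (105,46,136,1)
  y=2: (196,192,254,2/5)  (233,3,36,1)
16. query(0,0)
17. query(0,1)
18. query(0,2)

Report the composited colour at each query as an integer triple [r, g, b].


at x=0,y=0 over L1,L2,L3,L4:
+L1 (α=3/4) → [69/2, 441/4, 147]
+L2 (α=1/2) → [277/4, 1225/8, 267/2]
+L3 (α=3/4) → [2785/16, 4153/32, 1407/8]
+L4 (α=1/4) → [11171/64, 15467/128, 5093/32]
→ [175, 121, 159]

query (0,1) [L1,L2,L3,L4] — begin 0,0,0
+L1 (α=5/7) → [1240/7, 125, 625/7]
+L2 (α=1/7) → [8021/49, 138, 4352/49]
+L3 (α=3/4) → [44771/196, 777/4, 4910/49]
+L4 (α=1/2) → [44771/392, 1529/8, 6081/49]
rounded: [114, 191, 124]

query (0,2) [L1,L2,L3,L4] — begin 0,0,0
+L1 (α=1/3) → [45, 67, 50]
+L2 (α=4/7) → [139/7, 401/7, 142]
+L3 (α=5/6) → [8119/42, 1461/7, 616/3]
+L4 (α=2/5) → [14867/70, 6707/35, 742/5]
→ [212, 192, 148]

query (0,2) [L1,L2,L3] — begin 0,0,0
+L1 (α=1/3) → [45, 67, 50]
+L2 (α=4/7) → [139/7, 401/7, 142]
+L3 (α=5/6) → [8119/42, 1461/7, 616/3]
→ [193, 209, 205]

query (0,0) [L1,L2,L3] — begin 0,0,0
+L1 (α=3/4) → [69/2, 441/4, 147]
+L2 (α=1/2) → [277/4, 1225/8, 267/2]
+L3 (α=3/4) → [2785/16, 4153/32, 1407/8]
= [174, 130, 176]

(0,1) stack=L1,L2,L3; from [0,0,0]:
+L1 (α=5/7) → [1240/7, 125, 625/7]
+L2 (α=1/7) → [8021/49, 138, 4352/49]
+L3 (α=3/4) → [44771/196, 777/4, 4910/49]
= [228, 194, 100]

query (1,1) [L1,L2,L3,L5,L6] — begin 0,0,0
L1 α=1/2: [249/2, 169/2, 101]
L2 α=6/7: [1677/14, 1933/14, 1373/7]
L3 α=1/4: [6137/56, 6527/56, 4525/28]
L5 α=3/8: [34045/448, 39355/448, 25649/224]
L6 α=2/7: [275953/3136, 228135/3136, 233525/1568]
→ [88, 73, 149]

(0,0) stack=L1,L2,L3,L5,L6,L7; from [0,0,0]:
after L1 α=3/4: [69/2, 441/4, 147]
after L2 α=1/2: [277/4, 1225/8, 267/2]
after L3 α=3/4: [2785/16, 4153/32, 1407/8]
after L5 α=1/3: [4145/24, 6569/48, 2207/12]
after L6 α=0: [4145/24, 6569/48, 2207/12]
after L7 α=1/3: [5369/36, 7625/72, 3011/18]
→ [149, 106, 167]

(0,1) stack=L1,L2,L3,L5,L6,L7; from [0,0,0]:
L1 α=5/7: [1240/7, 125, 625/7]
L2 α=1/7: [8021/49, 138, 4352/49]
L3 α=3/4: [44771/196, 777/4, 4910/49]
L5 α=0: [44771/196, 777/4, 4910/49]
L6 α=3/7: [67703/343, 921/7, 48305/343]
L7 α=1/2: [78679/686, 478/7, 134741/686]
rounded: [115, 68, 196]

query (0,2) [L1,L2,L3,L5,L6,L7] — begin 0,0,0
after L1 α=1/3: [45, 67, 50]
after L2 α=4/7: [139/7, 401/7, 142]
after L3 α=5/6: [8119/42, 1461/7, 616/3]
after L5 α=2/3: [12571/126, 3071/21, 2002/9]
after L6 α=3/4: [60955/504, 16553/84, 4349/18]
after L7 α=2/5: [126811/840, 5461/28, 7397/30]
rounded: [151, 195, 247]


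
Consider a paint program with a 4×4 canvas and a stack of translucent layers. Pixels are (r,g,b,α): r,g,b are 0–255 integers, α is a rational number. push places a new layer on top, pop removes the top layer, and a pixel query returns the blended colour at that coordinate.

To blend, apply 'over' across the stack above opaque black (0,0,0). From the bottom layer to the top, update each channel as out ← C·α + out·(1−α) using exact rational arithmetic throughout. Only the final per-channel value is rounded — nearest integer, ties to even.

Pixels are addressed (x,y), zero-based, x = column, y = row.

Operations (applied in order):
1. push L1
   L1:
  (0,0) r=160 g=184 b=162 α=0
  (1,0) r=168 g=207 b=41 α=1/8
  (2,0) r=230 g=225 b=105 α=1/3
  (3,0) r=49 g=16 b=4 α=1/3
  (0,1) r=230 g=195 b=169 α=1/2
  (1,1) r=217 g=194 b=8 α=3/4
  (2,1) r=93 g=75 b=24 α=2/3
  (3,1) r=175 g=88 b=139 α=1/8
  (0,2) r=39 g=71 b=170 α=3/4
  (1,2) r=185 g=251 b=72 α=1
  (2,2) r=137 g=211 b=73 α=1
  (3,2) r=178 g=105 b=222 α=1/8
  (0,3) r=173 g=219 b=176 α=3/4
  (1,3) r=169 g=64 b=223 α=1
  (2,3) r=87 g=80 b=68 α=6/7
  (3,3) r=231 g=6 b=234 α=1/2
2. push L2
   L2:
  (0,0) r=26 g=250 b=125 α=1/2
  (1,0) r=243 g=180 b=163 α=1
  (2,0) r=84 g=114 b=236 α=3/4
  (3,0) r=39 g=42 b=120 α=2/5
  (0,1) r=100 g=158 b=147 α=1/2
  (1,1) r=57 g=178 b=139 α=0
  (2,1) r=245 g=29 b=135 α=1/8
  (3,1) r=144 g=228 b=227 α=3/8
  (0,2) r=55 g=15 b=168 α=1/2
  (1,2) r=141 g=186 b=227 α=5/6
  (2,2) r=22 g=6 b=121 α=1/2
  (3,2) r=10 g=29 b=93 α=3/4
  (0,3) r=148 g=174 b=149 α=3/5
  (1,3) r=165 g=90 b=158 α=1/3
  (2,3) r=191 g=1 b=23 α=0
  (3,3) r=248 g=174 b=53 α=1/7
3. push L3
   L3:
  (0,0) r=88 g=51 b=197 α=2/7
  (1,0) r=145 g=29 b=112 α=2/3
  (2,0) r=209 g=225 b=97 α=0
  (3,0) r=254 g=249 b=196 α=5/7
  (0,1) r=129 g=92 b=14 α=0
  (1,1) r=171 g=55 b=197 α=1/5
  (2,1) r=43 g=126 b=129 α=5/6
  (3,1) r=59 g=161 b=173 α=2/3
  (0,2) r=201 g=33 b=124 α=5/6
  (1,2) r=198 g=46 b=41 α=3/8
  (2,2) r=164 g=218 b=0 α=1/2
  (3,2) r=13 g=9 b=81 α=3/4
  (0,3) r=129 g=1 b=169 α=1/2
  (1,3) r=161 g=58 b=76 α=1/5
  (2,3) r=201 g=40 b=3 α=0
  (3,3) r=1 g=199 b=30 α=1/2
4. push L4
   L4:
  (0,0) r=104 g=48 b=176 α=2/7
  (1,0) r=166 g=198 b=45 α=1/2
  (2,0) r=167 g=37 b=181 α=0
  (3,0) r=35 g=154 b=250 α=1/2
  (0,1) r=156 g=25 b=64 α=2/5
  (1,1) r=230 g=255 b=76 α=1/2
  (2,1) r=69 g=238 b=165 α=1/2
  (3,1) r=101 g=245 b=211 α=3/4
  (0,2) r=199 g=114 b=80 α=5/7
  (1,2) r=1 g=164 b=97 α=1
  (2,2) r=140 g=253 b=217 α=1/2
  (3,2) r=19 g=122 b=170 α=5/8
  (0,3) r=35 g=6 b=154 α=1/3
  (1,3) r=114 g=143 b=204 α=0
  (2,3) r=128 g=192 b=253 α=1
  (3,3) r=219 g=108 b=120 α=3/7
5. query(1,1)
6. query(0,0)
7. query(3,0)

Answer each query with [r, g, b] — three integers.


(1,1) stack=L1,L2,L3,L4; from [0,0,0]:
+L1 (α=3/4) → [651/4, 291/2, 6]
+L2 (α=0) → [651/4, 291/2, 6]
+L3 (α=1/5) → [822/5, 637/5, 221/5]
+L4 (α=1/2) → [986/5, 956/5, 601/10]
→ [197, 191, 60]

query (0,0) [L1,L2,L3,L4] — begin 0,0,0
+L1 (α=0) → [0, 0, 0]
+L2 (α=1/2) → [13, 125, 125/2]
+L3 (α=2/7) → [241/7, 727/7, 1413/14]
+L4 (α=2/7) → [2661/49, 4307/49, 11993/98]
rounded: [54, 88, 122]

at x=3,y=0 over L1,L2,L3,L4:
after L1 α=1/3: [49/3, 16/3, 4/3]
after L2 α=2/5: [127/5, 20, 244/5]
after L3 α=5/7: [6604/35, 1285/7, 5388/35]
after L4 α=1/2: [7829/70, 2363/14, 7069/35]
= [112, 169, 202]


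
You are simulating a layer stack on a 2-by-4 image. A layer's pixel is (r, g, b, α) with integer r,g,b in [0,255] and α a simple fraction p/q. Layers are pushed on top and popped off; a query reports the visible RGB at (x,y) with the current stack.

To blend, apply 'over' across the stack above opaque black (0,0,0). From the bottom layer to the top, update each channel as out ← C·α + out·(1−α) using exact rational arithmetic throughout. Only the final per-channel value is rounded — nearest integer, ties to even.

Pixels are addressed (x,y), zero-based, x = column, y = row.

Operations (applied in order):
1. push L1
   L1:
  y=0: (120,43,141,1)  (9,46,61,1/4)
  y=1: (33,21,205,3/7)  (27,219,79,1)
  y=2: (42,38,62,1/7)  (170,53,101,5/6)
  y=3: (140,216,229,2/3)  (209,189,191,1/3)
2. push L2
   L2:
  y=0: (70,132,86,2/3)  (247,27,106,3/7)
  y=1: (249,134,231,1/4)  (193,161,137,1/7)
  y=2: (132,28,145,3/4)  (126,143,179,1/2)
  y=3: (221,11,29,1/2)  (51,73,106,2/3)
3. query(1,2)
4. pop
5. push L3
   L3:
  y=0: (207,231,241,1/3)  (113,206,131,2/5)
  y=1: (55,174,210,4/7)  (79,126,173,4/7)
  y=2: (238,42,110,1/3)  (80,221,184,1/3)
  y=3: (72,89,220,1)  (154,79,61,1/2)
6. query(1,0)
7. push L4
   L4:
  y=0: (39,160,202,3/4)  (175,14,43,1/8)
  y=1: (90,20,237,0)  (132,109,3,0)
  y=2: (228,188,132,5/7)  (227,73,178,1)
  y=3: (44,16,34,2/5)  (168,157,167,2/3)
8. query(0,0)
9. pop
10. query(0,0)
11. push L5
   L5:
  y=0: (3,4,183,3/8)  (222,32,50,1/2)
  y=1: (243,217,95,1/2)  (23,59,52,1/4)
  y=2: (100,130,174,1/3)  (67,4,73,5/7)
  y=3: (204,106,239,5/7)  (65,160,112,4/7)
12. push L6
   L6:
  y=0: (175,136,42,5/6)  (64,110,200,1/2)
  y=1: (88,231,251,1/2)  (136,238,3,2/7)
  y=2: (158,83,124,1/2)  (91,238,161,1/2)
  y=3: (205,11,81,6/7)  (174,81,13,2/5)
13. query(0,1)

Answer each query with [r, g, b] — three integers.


query (1,2) [L1,L2] — begin 0,0,0
after L1 α=5/6: [425/3, 265/6, 505/6]
after L2 α=1/2: [803/6, 1123/12, 1579/12]
= [134, 94, 132]

at x=1,y=0 over L1,L3:
L1 α=1/4: [9/4, 23/2, 61/4]
L3 α=2/5: [931/20, 893/10, 1231/20]
rounded: [47, 89, 62]

(0,0) stack=L1,L3,L4; from [0,0,0]:
+L1 (α=1) → [120, 43, 141]
+L3 (α=1/3) → [149, 317/3, 523/3]
+L4 (α=3/4) → [133/2, 1757/12, 2341/12]
rounded: [66, 146, 195]

at x=0,y=0 over L1,L3:
+L1 (α=1) → [120, 43, 141]
+L3 (α=1/3) → [149, 317/3, 523/3]
→ [149, 106, 174]

at x=0,y=1 over L1,L3,L5,L6:
after L1 α=3/7: [99/7, 9, 615/7]
after L3 α=4/7: [1837/49, 723/7, 7725/49]
after L5 α=1/2: [6872/49, 1121/7, 6190/49]
after L6 α=1/2: [5592/49, 1369/7, 18489/98]
→ [114, 196, 189]
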